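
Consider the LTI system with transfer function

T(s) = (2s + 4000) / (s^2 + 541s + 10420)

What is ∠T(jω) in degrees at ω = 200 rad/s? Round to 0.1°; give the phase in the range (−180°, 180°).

-99.6°

Substitute s = j200:
Numerator: 2(j200) + 4000 = 4000 + j400
Denominator: (j200)^2 + 541(j200) + 10420 = -29580 + j108200
|N| = √(4000² + 400²) ≈ 4020, ∠N ≈ 5.71°
|D| = √(29580² + 108200²) ≈ 1.1217e+05, ∠D ≈ 105.29°
∠T = 5.71° − 105.29° = -99.58°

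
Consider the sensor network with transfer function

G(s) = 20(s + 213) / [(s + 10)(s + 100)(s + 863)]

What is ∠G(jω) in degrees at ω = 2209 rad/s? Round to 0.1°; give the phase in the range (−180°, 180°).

-161.3°

At s = jω = j2209:
zero (s+213): 213 + j2209 → |·| = √(213²+2209²) = √4925050 ≈ 2219.2, ∠ = arctan(2209/213) ≈ 84.49°
pole (s+10): 10 + j2209 → |·| = √(10²+2209²) = √4879781 ≈ 2209, ∠ = arctan(2209/10) ≈ 89.74°
pole (s+100): 100 + j2209 → |·| = √(100²+2209²) = √4889681 ≈ 2211.3, ∠ = arctan(2209/100) ≈ 87.41°
pole (s+863): 863 + j2209 → |·| = √(863²+2209²) = √5624450 ≈ 2371.6, ∠ = arctan(2209/863) ≈ 68.66°
∠G = 84.49° − 245.81° = -161.32°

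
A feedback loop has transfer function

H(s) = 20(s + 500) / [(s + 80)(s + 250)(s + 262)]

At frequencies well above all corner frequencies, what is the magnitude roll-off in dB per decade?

Each pole contributes −20 dB/decade at high frequency; each zero contributes +20 dB/decade.
Net: 1 zero(s) − 3 pole(s) → -40 dB/decade.

-40 dB/decade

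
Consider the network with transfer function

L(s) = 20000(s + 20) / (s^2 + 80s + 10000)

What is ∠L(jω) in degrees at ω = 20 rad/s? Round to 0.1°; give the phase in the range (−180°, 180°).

35.5°

At s = jω = j20:
zero (s+20): 20 + j20 → |·| = √(20²+20²) = √800 ≈ 28.284, ∠ = arctan(20/20) ≈ 45.00°
quadratic: (j20)² + 80·j20 + 10000 = 9600 + j1600 → |·| ≈ 9732.4, ∠ ≈ 9.46°
∠L = 45.00° − 9.46° = 35.54°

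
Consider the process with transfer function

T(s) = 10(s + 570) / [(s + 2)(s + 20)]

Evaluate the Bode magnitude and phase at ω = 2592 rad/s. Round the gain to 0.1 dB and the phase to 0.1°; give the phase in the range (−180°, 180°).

-48.1 dB, -101.9°

At s = jω = j2592:
zero (s+570): 570 + j2592 → |·| = √(570²+2592²) = √7043364 ≈ 2653.9, ∠ = arctan(2592/570) ≈ 77.60°
pole (s+2): 2 + j2592 → |·| = √(2²+2592²) = √6718468 ≈ 2592, ∠ = arctan(2592/2) ≈ 89.96°
pole (s+20): 20 + j2592 → |·| = √(20²+2592²) = √6718864 ≈ 2592.1, ∠ = arctan(2592/20) ≈ 89.56°
|T| = 10 · 2653.9 / 6.7187e+06 ≈ 0.00395
Gain = 20 log₁₀(0.00395) ≈ -48.07 dB
∠T = 77.60° − 179.52° = -101.92°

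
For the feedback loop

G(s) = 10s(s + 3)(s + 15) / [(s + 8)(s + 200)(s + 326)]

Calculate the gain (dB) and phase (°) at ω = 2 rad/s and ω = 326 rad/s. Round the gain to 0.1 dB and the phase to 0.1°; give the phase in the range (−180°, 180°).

ω = 2: -53.9 dB, 116.3°; ω = 326: 15.6 dB, 74.8°

At s = jω = j2:
zero (s+3): 3 + j2 → |·| = √(3²+2²) = √13 ≈ 3.6056, ∠ = arctan(2/3) ≈ 33.69°
zero (s+15): 15 + j2 → |·| = √(15²+2²) = √229 ≈ 15.133, ∠ = arctan(2/15) ≈ 7.59°
zero at origin: s = j2 → |·| = 2, ∠ = 90.00°
pole (s+8): 8 + j2 → |·| = √(8²+2²) = √68 ≈ 8.2462, ∠ = arctan(2/8) ≈ 14.04°
pole (s+200): 200 + j2 → |·| = √(200²+2²) = √40004 ≈ 200.01, ∠ = arctan(2/200) ≈ 0.57°
pole (s+326): 326 + j2 → |·| = √(326²+2²) = √106280 ≈ 326.01, ∠ = arctan(2/326) ≈ 0.35°
|G| = 10 · 109.13 / 5.377e+05 ≈ 0.0020296
Gain = 20 log₁₀(0.0020296) ≈ -53.85 dB
∠G = 131.28° − 14.96° = 116.32°

At s = jω = j326:
zero (s+3): 3 + j326 → |·| = √(3²+326²) = √106285 ≈ 326.01, ∠ = arctan(326/3) ≈ 89.47°
zero (s+15): 15 + j326 → |·| = √(15²+326²) = √106501 ≈ 326.34, ∠ = arctan(326/15) ≈ 87.37°
zero at origin: s = j326 → |·| = 326, ∠ = 90.00°
pole (s+8): 8 + j326 → |·| = √(8²+326²) = √106340 ≈ 326.1, ∠ = arctan(326/8) ≈ 88.59°
pole (s+200): 200 + j326 → |·| = √(200²+326²) = √146276 ≈ 382.46, ∠ = arctan(326/200) ≈ 58.47°
pole (s+326): 326 + j326 → |·| = √(326²+326²) = √212552 ≈ 461.03, ∠ = arctan(326/326) ≈ 45.00°
|G| = 10 · 3.4683e+07 / 5.75e+07 ≈ 6.0318
Gain = 20 log₁₀(6.0318) ≈ 15.61 dB
∠G = 266.84° − 192.06° = 74.78°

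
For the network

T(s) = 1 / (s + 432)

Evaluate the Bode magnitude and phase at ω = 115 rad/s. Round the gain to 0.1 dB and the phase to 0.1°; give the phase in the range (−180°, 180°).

-53.0 dB, -14.9°

Substitute s = j115:
Numerator: 1 = 1 + j0
Denominator: (j115) + 432 = 432 + j115
|N| = √(1² + 0²) ≈ 1, ∠N ≈ 0.00°
|D| = √(432² + 115²) ≈ 447.04, ∠D ≈ 14.91°
|T| = 1 / 447.04 ≈ 0.0022369
Gain = 20 log₁₀(0.0022369) ≈ -53.01 dB
∠T = 0.00° − 14.91° = -14.91°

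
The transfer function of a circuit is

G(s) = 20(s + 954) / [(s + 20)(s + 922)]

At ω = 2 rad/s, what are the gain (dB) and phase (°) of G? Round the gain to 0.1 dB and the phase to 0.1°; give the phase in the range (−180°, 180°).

At s = jω = j2:
zero (s+954): 954 + j2 → |·| = √(954²+2²) = √910120 ≈ 954, ∠ = arctan(2/954) ≈ 0.12°
pole (s+20): 20 + j2 → |·| = √(20²+2²) = √404 ≈ 20.1, ∠ = arctan(2/20) ≈ 5.71°
pole (s+922): 922 + j2 → |·| = √(922²+2²) = √850088 ≈ 922, ∠ = arctan(2/922) ≈ 0.12°
|G| = 20 · 954 / 18532 ≈ 1.0296
Gain = 20 log₁₀(1.0296) ≈ 0.25 dB
∠G = 0.12° − 5.83° = -5.71°

0.3 dB, -5.7°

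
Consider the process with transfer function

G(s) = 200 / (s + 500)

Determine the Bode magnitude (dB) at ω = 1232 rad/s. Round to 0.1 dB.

-16.5 dB

Substitute s = j1232:
Numerator: 200 = 200 + j0
Denominator: (j1232) + 500 = 500 + j1232
|N| = √(200² + 0²) ≈ 200, ∠N ≈ 0.00°
|D| = √(500² + 1232²) ≈ 1329.6, ∠D ≈ 67.91°
|G| = 200 / 1329.6 ≈ 0.15042
Gain = 20 log₁₀(0.15042) ≈ -16.45 dB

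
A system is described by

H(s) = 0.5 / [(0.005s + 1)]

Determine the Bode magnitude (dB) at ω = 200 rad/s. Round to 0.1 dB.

-9.0 dB

At ω = 200 rad/s:
pole (1 + j200·0.005) = 1 + j1 → |·| ≈ 1.4142, ∠ ≈ 45.00°
|H| = 0.5 · 1 / (1.4142) ≈ 0.35356
Gain = 20 log₁₀(0.35356) ≈ -9.03 dB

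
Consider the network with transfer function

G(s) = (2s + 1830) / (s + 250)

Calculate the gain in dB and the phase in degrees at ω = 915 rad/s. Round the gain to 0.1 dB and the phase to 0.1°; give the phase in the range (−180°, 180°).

Substitute s = j915:
Numerator: 2(j915) + 1830 = 1830 + j1830
Denominator: (j915) + 250 = 250 + j915
|N| = √(1830² + 1830²) ≈ 2588, ∠N ≈ 45.00°
|D| = √(250² + 915²) ≈ 948.54, ∠D ≈ 74.72°
|G| = 2588 / 948.54 ≈ 2.7284
Gain = 20 log₁₀(2.7284) ≈ 8.72 dB
∠G = 45.00° − 74.72° = -29.72°

8.7 dB, -29.7°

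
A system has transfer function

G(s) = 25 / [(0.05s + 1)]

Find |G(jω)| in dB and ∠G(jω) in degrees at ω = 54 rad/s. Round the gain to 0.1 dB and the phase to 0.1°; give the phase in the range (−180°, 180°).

At ω = 54 rad/s:
pole (1 + j54·0.05) = 1 + j2.7 → |·| ≈ 2.8792, ∠ ≈ 69.68°
|G| = 25 · 1 / (2.8792) ≈ 8.683
Gain = 20 log₁₀(8.683) ≈ 18.77 dB
∠G = (0°) − (69.68°) = -69.68°

18.8 dB, -69.7°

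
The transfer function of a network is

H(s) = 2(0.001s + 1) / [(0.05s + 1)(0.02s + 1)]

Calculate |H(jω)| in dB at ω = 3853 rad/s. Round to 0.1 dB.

At ω = 3853 rad/s:
zero (1 + j3853·0.001) = 1 + j3.853 → |·| ≈ 3.9807, ∠ ≈ 75.45°
pole (1 + j3853·0.05) = 1 + j192.65 → |·| ≈ 192.65, ∠ ≈ 89.70°
pole (1 + j3853·0.02) = 1 + j77.06 → |·| ≈ 77.066, ∠ ≈ 89.26°
|H| = 2 · 3.9807 / (192.65 · 77.066) ≈ 0.00053624
Gain = 20 log₁₀(0.00053624) ≈ -65.41 dB

-65.4 dB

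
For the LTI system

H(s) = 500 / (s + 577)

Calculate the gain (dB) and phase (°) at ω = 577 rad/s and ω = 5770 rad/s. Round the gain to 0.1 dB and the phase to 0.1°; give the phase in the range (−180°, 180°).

At s = jω = j577:
pole (s+577): 577 + j577 → |·| = √(577²+577²) = √665858 ≈ 816, ∠ = arctan(577/577) ≈ 45.00°
|H| = 500 / 816 ≈ 0.61275
Gain = 20 log₁₀(0.61275) ≈ -4.25 dB
∠H = 0.00° − 45.00° = -45.00°

At s = jω = j5770:
pole (s+577): 577 + j5770 → |·| = √(577²+5770²) = √33625829 ≈ 5798.8, ∠ = arctan(5770/577) ≈ 84.29°
|H| = 500 / 5798.8 ≈ 0.086225
Gain = 20 log₁₀(0.086225) ≈ -21.29 dB
∠H = 0.00° − 84.29° = -84.29°

ω = 577: -4.3 dB, -45.0°; ω = 5770: -21.3 dB, -84.3°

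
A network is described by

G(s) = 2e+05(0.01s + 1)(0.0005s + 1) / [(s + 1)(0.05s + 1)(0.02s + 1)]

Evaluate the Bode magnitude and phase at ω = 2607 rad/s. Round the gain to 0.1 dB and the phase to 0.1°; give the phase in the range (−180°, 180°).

At ω = 2607 rad/s:
zero (1 + j2607·0.01) = 1 + j26.07 → |·| ≈ 26.089, ∠ ≈ 87.80°
zero (1 + j2607·0.0005) = 1 + j1.3035 → |·| ≈ 1.6429, ∠ ≈ 52.51°
pole (1 + j2607·1) = 1 + j2607 → |·| ≈ 2607, ∠ ≈ 89.98°
pole (1 + j2607·0.05) = 1 + j130.35 → |·| ≈ 130.35, ∠ ≈ 89.56°
pole (1 + j2607·0.02) = 1 + j52.14 → |·| ≈ 52.15, ∠ ≈ 88.90°
|G| = 2e+05 · 26.089 · 1.6429 / (2607 · 130.35 · 52.15) ≈ 0.48372
Gain = 20 log₁₀(0.48372) ≈ -6.31 dB
∠G = (87.80° + 52.51°) − (89.98° + 89.56° + 88.90°) = -128.13°

-6.3 dB, -128.1°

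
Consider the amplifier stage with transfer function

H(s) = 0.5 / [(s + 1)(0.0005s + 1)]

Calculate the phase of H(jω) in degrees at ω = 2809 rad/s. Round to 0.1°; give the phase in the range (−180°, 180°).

At ω = 2809 rad/s:
pole (1 + j2809·1) = 1 + j2809 → |·| ≈ 2809, ∠ ≈ 89.98°
pole (1 + j2809·0.0005) = 1 + j1.4045 → |·| ≈ 1.7241, ∠ ≈ 54.55°
∠H = (0°) − (89.98° + 54.55°) = -144.53°

-144.5°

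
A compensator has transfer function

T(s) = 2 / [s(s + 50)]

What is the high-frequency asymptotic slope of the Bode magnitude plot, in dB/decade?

Each pole contributes −20 dB/decade at high frequency; each zero contributes +20 dB/decade.
Net: 0 zero(s) − 2 pole(s) → -40 dB/decade.

-40 dB/decade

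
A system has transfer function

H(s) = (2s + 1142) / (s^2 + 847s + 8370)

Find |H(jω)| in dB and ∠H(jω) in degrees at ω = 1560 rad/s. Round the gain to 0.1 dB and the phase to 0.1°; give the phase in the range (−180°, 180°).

-58.4 dB, -81.5°

Substitute s = j1560:
Numerator: 2(j1560) + 1142 = 1142 + j3120
Denominator: (j1560)^2 + 847(j1560) + 8370 = -2425230 + j1321320
|N| = √(1142² + 3120²) ≈ 3322.4, ∠N ≈ 69.90°
|D| = √(2425230² + 1321320²) ≈ 2.7618e+06, ∠D ≈ 151.42°
|H| = 3322.4 / 2.7618e+06 ≈ 0.001203
Gain = 20 log₁₀(0.001203) ≈ -58.39 dB
∠H = 69.90° − 151.42° = -81.52°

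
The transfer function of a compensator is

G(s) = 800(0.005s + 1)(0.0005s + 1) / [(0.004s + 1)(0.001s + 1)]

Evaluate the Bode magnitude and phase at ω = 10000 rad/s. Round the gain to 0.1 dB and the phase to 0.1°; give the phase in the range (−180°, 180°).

54.1 dB, -5.3°

At ω = 10000 rad/s:
zero (1 + j10000·0.005) = 1 + j50 → |·| ≈ 50.01, ∠ ≈ 88.85°
zero (1 + j10000·0.0005) = 1 + j5 → |·| ≈ 5.099, ∠ ≈ 78.69°
pole (1 + j10000·0.004) = 1 + j40 → |·| ≈ 40.012, ∠ ≈ 88.57°
pole (1 + j10000·0.001) = 1 + j10 → |·| ≈ 10.05, ∠ ≈ 84.29°
|G| = 800 · 50.01 · 5.099 / (40.012 · 10.05) ≈ 507.31
Gain = 20 log₁₀(507.31) ≈ 54.11 dB
∠G = (88.85° + 78.69°) − (88.57° + 84.29°) = -5.32°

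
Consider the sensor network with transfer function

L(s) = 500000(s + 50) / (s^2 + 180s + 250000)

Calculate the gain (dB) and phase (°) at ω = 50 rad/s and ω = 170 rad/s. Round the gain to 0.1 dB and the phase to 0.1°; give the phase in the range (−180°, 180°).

At s = jω = j50:
zero (s+50): 50 + j50 → |·| = √(50²+50²) = √5000 ≈ 70.711, ∠ = arctan(50/50) ≈ 45.00°
quadratic: (j50)² + 180·j50 + 250000 = 247500 + j9000 → |·| ≈ 2.4766e+05, ∠ ≈ 2.08°
|L| = 500000 · 70.711 / 2.4766e+05 ≈ 142.76
Gain = 20 log₁₀(142.76) ≈ 43.09 dB
∠L = 45.00° − 2.08° = 42.92°

At s = jω = j170:
zero (s+50): 50 + j170 → |·| = √(50²+170²) = √31400 ≈ 177.2, ∠ = arctan(170/50) ≈ 73.61°
quadratic: (j170)² + 180·j170 + 250000 = 221100 + j30600 → |·| ≈ 2.2321e+05, ∠ ≈ 7.88°
|L| = 500000 · 177.2 / 2.2321e+05 ≈ 396.94
Gain = 20 log₁₀(396.94) ≈ 51.97 dB
∠L = 73.61° − 7.88° = 65.73°

ω = 50: 43.1 dB, 42.9°; ω = 170: 52.0 dB, 65.7°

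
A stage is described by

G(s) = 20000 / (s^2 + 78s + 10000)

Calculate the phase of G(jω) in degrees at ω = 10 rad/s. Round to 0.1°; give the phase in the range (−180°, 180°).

At s = jω = j10:
quadratic: (j10)² + 78·j10 + 10000 = 9900 + j780 → |·| ≈ 9930.7, ∠ ≈ 4.50°
∠G = 0.00° − 4.50° = -4.50°

-4.5°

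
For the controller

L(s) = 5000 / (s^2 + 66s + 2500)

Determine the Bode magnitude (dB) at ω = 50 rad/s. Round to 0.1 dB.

3.6 dB

At s = jω = j50:
quadratic: (j50)² + 66·j50 + 2500 = 0 + j3300 → |·| ≈ 3300, ∠ ≈ 90.00°
|L| = 5000 / 3300 ≈ 1.5152
Gain = 20 log₁₀(1.5152) ≈ 3.61 dB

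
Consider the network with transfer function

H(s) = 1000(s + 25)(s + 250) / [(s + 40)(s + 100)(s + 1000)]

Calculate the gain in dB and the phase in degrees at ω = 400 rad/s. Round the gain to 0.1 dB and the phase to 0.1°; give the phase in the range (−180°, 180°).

0.5 dB, -37.6°

At s = jω = j400:
zero (s+25): 25 + j400 → |·| = √(25²+400²) = √160625 ≈ 400.78, ∠ = arctan(400/25) ≈ 86.42°
zero (s+250): 250 + j400 → |·| = √(250²+400²) = √222500 ≈ 471.7, ∠ = arctan(400/250) ≈ 57.99°
pole (s+40): 40 + j400 → |·| = √(40²+400²) = √161600 ≈ 402, ∠ = arctan(400/40) ≈ 84.29°
pole (s+100): 100 + j400 → |·| = √(100²+400²) = √170000 ≈ 412.31, ∠ = arctan(400/100) ≈ 75.96°
pole (s+1000): 1000 + j400 → |·| = √(1000²+400²) = √1160000 ≈ 1077, ∠ = arctan(400/1000) ≈ 21.80°
|H| = 1000 · 1.8905e+05 / 1.7851e+08 ≈ 1.059
Gain = 20 log₁₀(1.059) ≈ 0.50 dB
∠H = 144.41° − 182.05° = -37.64°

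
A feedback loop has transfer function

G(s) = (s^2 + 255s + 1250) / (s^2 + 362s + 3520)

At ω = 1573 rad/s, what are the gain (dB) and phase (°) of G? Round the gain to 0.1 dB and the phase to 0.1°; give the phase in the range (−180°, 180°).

-0.1 dB, 3.8°

Substitute s = j1573:
Numerator: (j1573)^2 + 255(j1573) + 1250 = -2473079 + j401115
Denominator: (j1573)^2 + 362(j1573) + 3520 = -2470809 + j569426
|N| = √(2473079² + 401115²) ≈ 2.5054e+06, ∠N ≈ 170.79°
|D| = √(2470809² + 569426²) ≈ 2.5356e+06, ∠D ≈ 167.02°
|G| = 2.5054e+06 / 2.5356e+06 ≈ 0.98809
Gain = 20 log₁₀(0.98809) ≈ -0.10 dB
∠G = 170.79° − 167.02° = 3.77°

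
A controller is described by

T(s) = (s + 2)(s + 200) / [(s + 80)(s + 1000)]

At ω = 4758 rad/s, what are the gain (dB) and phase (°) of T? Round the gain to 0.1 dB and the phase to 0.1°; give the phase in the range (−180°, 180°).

At s = jω = j4758:
zero (s+2): 2 + j4758 → |·| = √(2²+4758²) = √22638568 ≈ 4758, ∠ = arctan(4758/2) ≈ 89.98°
zero (s+200): 200 + j4758 → |·| = √(200²+4758²) = √22678564 ≈ 4762.2, ∠ = arctan(4758/200) ≈ 87.59°
pole (s+80): 80 + j4758 → |·| = √(80²+4758²) = √22644964 ≈ 4758.7, ∠ = arctan(4758/80) ≈ 89.04°
pole (s+1000): 1000 + j4758 → |·| = √(1000²+4758²) = √23638564 ≈ 4862, ∠ = arctan(4758/1000) ≈ 78.13°
|T| = 1 · 2.2659e+07 / 2.3137e+07 ≈ 0.97934
Gain = 20 log₁₀(0.97934) ≈ -0.18 dB
∠T = 177.57° − 167.17° = 10.40°

-0.2 dB, 10.4°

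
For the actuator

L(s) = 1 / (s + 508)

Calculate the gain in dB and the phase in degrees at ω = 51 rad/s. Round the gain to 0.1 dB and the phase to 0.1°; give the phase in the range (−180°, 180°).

-54.2 dB, -5.7°

At s = jω = j51:
pole (s+508): 508 + j51 → |·| = √(508²+51²) = √260665 ≈ 510.55, ∠ = arctan(51/508) ≈ 5.73°
|L| = 1 / 510.55 ≈ 0.0019587
Gain = 20 log₁₀(0.0019587) ≈ -54.16 dB
∠L = 0.00° − 5.73° = -5.73°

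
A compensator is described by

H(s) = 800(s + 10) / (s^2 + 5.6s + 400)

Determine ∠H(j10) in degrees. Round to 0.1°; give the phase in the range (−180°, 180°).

34.4°

At s = jω = j10:
zero (s+10): 10 + j10 → |·| = √(10²+10²) = √200 ≈ 14.142, ∠ = arctan(10/10) ≈ 45.00°
quadratic: (j10)² + 5.6·j10 + 400 = 300 + j56 → |·| ≈ 305.18, ∠ ≈ 10.57°
∠H = 45.00° − 10.57° = 34.43°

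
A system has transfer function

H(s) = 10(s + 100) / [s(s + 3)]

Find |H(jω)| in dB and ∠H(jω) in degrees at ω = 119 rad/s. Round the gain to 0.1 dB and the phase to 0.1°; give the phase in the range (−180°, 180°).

At s = jω = j119:
zero (s+100): 100 + j119 → |·| = √(100²+119²) = √24161 ≈ 155.44, ∠ = arctan(119/100) ≈ 49.96°
pole (s+3): 3 + j119 → |·| = √(3²+119²) = √14170 ≈ 119.04, ∠ = arctan(119/3) ≈ 88.56°
pole at origin: |s| = 119, ∠ = 90.00° (in denominator)
|H| = 10 · 155.44 / 14166 ≈ 0.10973
Gain = 20 log₁₀(0.10973) ≈ -19.19 dB
∠H = 49.96° − 178.56° = -128.60°

-19.2 dB, -128.6°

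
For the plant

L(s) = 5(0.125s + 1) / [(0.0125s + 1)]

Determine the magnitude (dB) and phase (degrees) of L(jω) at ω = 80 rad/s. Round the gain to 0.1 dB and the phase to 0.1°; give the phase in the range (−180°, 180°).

31.0 dB, 39.3°

At ω = 80 rad/s:
zero (1 + j80·0.125) = 1 + j10 → |·| ≈ 10.05, ∠ ≈ 84.29°
pole (1 + j80·0.0125) = 1 + j1 → |·| ≈ 1.4142, ∠ ≈ 45.00°
|L| = 5 · 10.05 / (1.4142) ≈ 35.532
Gain = 20 log₁₀(35.532) ≈ 31.01 dB
∠L = (84.29°) − (45.00°) = 39.29°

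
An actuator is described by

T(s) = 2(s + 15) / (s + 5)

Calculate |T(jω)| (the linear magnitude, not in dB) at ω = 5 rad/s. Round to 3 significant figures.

4.47

At s = jω = j5:
zero (s+15): 15 + j5 → |·| = √(15²+5²) = √250 ≈ 15.811, ∠ = arctan(5/15) ≈ 18.43°
pole (s+5): 5 + j5 → |·| = √(5²+5²) = √50 ≈ 7.0711, ∠ = arctan(5/5) ≈ 45.00°
|T| = 2 · 15.811 / 7.0711 ≈ 4.472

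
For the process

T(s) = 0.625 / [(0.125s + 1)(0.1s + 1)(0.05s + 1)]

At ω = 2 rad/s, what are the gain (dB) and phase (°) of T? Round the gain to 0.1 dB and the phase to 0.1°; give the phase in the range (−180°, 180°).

-4.6 dB, -31.1°

At ω = 2 rad/s:
pole (1 + j2·0.125) = 1 + j0.25 → |·| ≈ 1.0308, ∠ ≈ 14.04°
pole (1 + j2·0.1) = 1 + j0.2 → |·| ≈ 1.0198, ∠ ≈ 11.31°
pole (1 + j2·0.05) = 1 + j0.1 → |·| ≈ 1.005, ∠ ≈ 5.71°
|T| = 0.625 · 1 / (1.0308 · 1.0198 · 1.005) ≈ 0.5916
Gain = 20 log₁₀(0.5916) ≈ -4.56 dB
∠T = (0°) − (14.04° + 11.31° + 5.71°) = -31.06°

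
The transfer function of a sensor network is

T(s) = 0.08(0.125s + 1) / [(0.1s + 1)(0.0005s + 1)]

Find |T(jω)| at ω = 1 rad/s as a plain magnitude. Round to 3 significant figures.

At ω = 1 rad/s:
zero (1 + j1·0.125) = 1 + j0.125 → |·| ≈ 1.0078, ∠ ≈ 7.13°
pole (1 + j1·0.1) = 1 + j0.1 → |·| ≈ 1.005, ∠ ≈ 5.71°
pole (1 + j1·0.0005) = 1 + j0.0005 → |·| ≈ 1, ∠ ≈ 0.03°
|T| = 0.08 · 1.0078 / (1.005 · 1) ≈ 0.080223

0.0802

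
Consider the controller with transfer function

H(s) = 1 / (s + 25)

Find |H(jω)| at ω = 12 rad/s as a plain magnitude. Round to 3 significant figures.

0.0361

At s = jω = j12:
pole (s+25): 25 + j12 → |·| = √(25²+12²) = √769 ≈ 27.731, ∠ = arctan(12/25) ≈ 25.64°
|H| = 1 / 27.731 ≈ 0.036061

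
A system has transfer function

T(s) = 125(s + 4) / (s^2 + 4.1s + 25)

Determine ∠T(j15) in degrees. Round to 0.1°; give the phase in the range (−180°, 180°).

At s = jω = j15:
zero (s+4): 4 + j15 → |·| = √(4²+15²) = √241 ≈ 15.524, ∠ = arctan(15/4) ≈ 75.07°
quadratic: (j15)² + 4.1·j15 + 25 = -200 + j61.5 → |·| ≈ 209.24, ∠ ≈ 162.91°
∠T = 75.07° − 162.91° = -87.84°

-87.8°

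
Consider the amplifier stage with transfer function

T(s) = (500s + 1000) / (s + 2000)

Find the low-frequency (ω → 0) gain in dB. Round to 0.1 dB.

-6.0 dB

T(0) = 1000 / 2000 = 0.5
20 log₁₀(0.5) ≈ -6.02 dB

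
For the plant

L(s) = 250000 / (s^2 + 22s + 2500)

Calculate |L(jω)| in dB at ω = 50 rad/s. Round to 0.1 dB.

At s = jω = j50:
quadratic: (j50)² + 22·j50 + 2500 = 0 + j1100 → |·| ≈ 1100, ∠ ≈ 90.00°
|L| = 250000 / 1100 ≈ 227.27
Gain = 20 log₁₀(227.27) ≈ 47.13 dB

47.1 dB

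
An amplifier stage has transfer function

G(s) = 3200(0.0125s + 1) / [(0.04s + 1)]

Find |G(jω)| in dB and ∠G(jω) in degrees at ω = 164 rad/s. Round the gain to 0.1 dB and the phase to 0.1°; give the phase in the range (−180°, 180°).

60.8 dB, -17.3°

At ω = 164 rad/s:
zero (1 + j164·0.0125) = 1 + j2.05 → |·| ≈ 2.2809, ∠ ≈ 64.00°
pole (1 + j164·0.04) = 1 + j6.56 → |·| ≈ 6.6358, ∠ ≈ 81.33°
|G| = 3200 · 2.2809 / (6.6358) ≈ 1099.9
Gain = 20 log₁₀(1099.9) ≈ 60.83 dB
∠G = (64.00°) − (81.33°) = -17.33°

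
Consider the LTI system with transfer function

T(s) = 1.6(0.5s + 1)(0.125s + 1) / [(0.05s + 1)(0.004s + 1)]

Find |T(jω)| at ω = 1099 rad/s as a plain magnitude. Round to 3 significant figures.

At ω = 1099 rad/s:
zero (1 + j1099·0.5) = 1 + j549.5 → |·| ≈ 549.5, ∠ ≈ 89.90°
zero (1 + j1099·0.125) = 1 + j137.375 → |·| ≈ 137.38, ∠ ≈ 89.58°
pole (1 + j1099·0.05) = 1 + j54.95 → |·| ≈ 54.959, ∠ ≈ 88.96°
pole (1 + j1099·0.004) = 1 + j4.396 → |·| ≈ 4.5083, ∠ ≈ 77.18°
|T| = 1.6 · 549.5 · 137.38 / (54.959 · 4.5083) ≈ 487.48

487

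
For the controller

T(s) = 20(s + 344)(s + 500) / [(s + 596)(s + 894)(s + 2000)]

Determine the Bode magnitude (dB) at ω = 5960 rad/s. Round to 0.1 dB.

At s = jω = j5960:
zero (s+344): 344 + j5960 → |·| = √(344²+5960²) = √35639936 ≈ 5969.9, ∠ = arctan(5960/344) ≈ 86.70°
zero (s+500): 500 + j5960 → |·| = √(500²+5960²) = √35771600 ≈ 5980.9, ∠ = arctan(5960/500) ≈ 85.20°
pole (s+596): 596 + j5960 → |·| = √(596²+5960²) = √35876816 ≈ 5989.7, ∠ = arctan(5960/596) ≈ 84.29°
pole (s+894): 894 + j5960 → |·| = √(894²+5960²) = √36320836 ≈ 6026.7, ∠ = arctan(5960/894) ≈ 81.47°
pole (s+2000): 2000 + j5960 → |·| = √(2000²+5960²) = √39521600 ≈ 6286.6, ∠ = arctan(5960/2000) ≈ 71.45°
|T| = 20 · 3.5705e+07 / 2.2693e+11 ≈ 0.0031468
Gain = 20 log₁₀(0.0031468) ≈ -50.04 dB

-50.0 dB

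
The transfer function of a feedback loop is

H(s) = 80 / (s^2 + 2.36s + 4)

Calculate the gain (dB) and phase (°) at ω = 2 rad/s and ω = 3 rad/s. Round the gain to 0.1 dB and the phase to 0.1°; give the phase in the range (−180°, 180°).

At s = jω = j2:
quadratic: (j2)² + 2.36·j2 + 4 = 0 + j4.72 → |·| ≈ 4.72, ∠ ≈ 90.00°
|H| = 80 / 4.72 ≈ 16.949
Gain = 20 log₁₀(16.949) ≈ 24.58 dB
∠H = 0.00° − 90.00° = -90.00°

At s = jω = j3:
quadratic: (j3)² + 2.36·j3 + 4 = -5 + j7.08 → |·| ≈ 8.6675, ∠ ≈ 125.23°
|H| = 80 / 8.6675 ≈ 9.2299
Gain = 20 log₁₀(9.2299) ≈ 19.30 dB
∠H = 0.00° − 125.23° = -125.23°

ω = 2: 24.6 dB, -90.0°; ω = 3: 19.3 dB, -125.2°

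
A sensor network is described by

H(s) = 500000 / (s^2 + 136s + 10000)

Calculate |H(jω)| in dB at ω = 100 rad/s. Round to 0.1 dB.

At s = jω = j100:
quadratic: (j100)² + 136·j100 + 10000 = 0 + j13600 → |·| ≈ 13600, ∠ ≈ 90.00°
|H| = 500000 / 13600 ≈ 36.765
Gain = 20 log₁₀(36.765) ≈ 31.31 dB

31.3 dB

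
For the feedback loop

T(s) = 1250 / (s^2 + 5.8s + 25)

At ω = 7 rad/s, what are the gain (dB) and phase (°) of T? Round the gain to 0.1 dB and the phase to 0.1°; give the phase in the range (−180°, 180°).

28.5 dB, -120.6°

At s = jω = j7:
quadratic: (j7)² + 5.8·j7 + 25 = -24 + j40.6 → |·| ≈ 47.163, ∠ ≈ 120.59°
|T| = 1250 / 47.163 ≈ 26.504
Gain = 20 log₁₀(26.504) ≈ 28.47 dB
∠T = 0.00° − 120.59° = -120.59°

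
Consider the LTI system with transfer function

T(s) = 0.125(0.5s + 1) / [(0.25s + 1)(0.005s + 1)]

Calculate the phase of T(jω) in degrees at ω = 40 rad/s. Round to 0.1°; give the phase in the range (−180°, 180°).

At ω = 40 rad/s:
zero (1 + j40·0.5) = 1 + j20 → |·| ≈ 20.025, ∠ ≈ 87.14°
pole (1 + j40·0.25) = 1 + j10 → |·| ≈ 10.05, ∠ ≈ 84.29°
pole (1 + j40·0.005) = 1 + j0.2 → |·| ≈ 1.0198, ∠ ≈ 11.31°
∠T = (87.14°) − (84.29° + 11.31°) = -8.46°

-8.5°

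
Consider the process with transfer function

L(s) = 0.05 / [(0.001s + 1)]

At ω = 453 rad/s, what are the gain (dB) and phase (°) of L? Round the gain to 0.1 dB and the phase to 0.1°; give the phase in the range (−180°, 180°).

At ω = 453 rad/s:
pole (1 + j453·0.001) = 1 + j0.453 → |·| ≈ 1.0978, ∠ ≈ 24.37°
|L| = 0.05 · 1 / (1.0978) ≈ 0.045546
Gain = 20 log₁₀(0.045546) ≈ -26.83 dB
∠L = (0°) − (24.37°) = -24.37°

-26.8 dB, -24.4°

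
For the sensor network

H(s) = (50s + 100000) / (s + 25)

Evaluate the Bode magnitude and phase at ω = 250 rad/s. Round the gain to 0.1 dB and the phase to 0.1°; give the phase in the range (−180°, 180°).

52.1 dB, -77.2°

Substitute s = j250:
Numerator: 50(j250) + 100000 = 100000 + j12500
Denominator: (j250) + 25 = 25 + j250
|N| = √(100000² + 12500²) ≈ 1.0078e+05, ∠N ≈ 7.13°
|D| = √(25² + 250²) ≈ 251.25, ∠D ≈ 84.29°
|H| = 1.0078e+05 / 251.25 ≈ 401.11
Gain = 20 log₁₀(401.11) ≈ 52.07 dB
∠H = 7.13° − 84.29° = -77.16°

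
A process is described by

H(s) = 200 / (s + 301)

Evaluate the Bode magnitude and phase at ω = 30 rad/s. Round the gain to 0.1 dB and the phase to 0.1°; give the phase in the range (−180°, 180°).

At s = jω = j30:
pole (s+301): 301 + j30 → |·| = √(301²+30²) = √91501 ≈ 302.49, ∠ = arctan(30/301) ≈ 5.69°
|H| = 200 / 302.49 ≈ 0.66118
Gain = 20 log₁₀(0.66118) ≈ -3.59 dB
∠H = 0.00° − 5.69° = -5.69°

-3.6 dB, -5.7°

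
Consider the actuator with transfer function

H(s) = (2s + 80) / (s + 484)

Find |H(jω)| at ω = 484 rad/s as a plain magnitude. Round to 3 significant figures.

Substitute s = j484:
Numerator: 2(j484) + 80 = 80 + j968
Denominator: (j484) + 484 = 484 + j484
|N| = √(80² + 968²) ≈ 971.3, ∠N ≈ 85.28°
|D| = √(484² + 484²) ≈ 684.48, ∠D ≈ 45.00°
|H| = 971.3 / 684.48 ≈ 1.419

1.42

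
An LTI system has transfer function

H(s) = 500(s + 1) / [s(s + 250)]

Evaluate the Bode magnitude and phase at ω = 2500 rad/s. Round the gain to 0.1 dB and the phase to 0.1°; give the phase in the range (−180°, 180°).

At s = jω = j2500:
zero (s+1): 1 + j2500 → |·| = √(1²+2500²) = √6250001 ≈ 2500, ∠ = arctan(2500/1) ≈ 89.98°
pole (s+250): 250 + j2500 → |·| = √(250²+2500²) = √6312500 ≈ 2512.5, ∠ = arctan(2500/250) ≈ 84.29°
pole at origin: |s| = 2500, ∠ = 90.00° (in denominator)
|H| = 500 · 2500 / 6.2812e+06 ≈ 0.19901
Gain = 20 log₁₀(0.19901) ≈ -14.02 dB
∠H = 89.98° − 174.29° = -84.31°

-14.0 dB, -84.3°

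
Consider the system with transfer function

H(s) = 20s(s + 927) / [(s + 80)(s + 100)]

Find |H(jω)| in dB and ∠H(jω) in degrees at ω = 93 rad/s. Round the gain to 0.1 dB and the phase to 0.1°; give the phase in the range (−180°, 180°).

40.3 dB, 3.5°

At s = jω = j93:
zero (s+927): 927 + j93 → |·| = √(927²+93²) = √867978 ≈ 931.65, ∠ = arctan(93/927) ≈ 5.73°
zero at origin: s = j93 → |·| = 93, ∠ = 90.00°
pole (s+80): 80 + j93 → |·| = √(80²+93²) = √15049 ≈ 122.67, ∠ = arctan(93/80) ≈ 49.30°
pole (s+100): 100 + j93 → |·| = √(100²+93²) = √18649 ≈ 136.56, ∠ = arctan(93/100) ≈ 42.92°
|H| = 20 · 86643 / 16752 ≈ 103.44
Gain = 20 log₁₀(103.44) ≈ 40.29 dB
∠H = 95.73° − 92.22° = 3.51°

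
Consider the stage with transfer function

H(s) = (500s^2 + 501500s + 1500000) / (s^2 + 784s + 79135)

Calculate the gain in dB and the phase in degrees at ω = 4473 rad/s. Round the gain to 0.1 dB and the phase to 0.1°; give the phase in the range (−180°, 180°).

Substitute s = j4473:
Numerator: 500(j4473)^2 + 501500(j4473) + 1500000 = -10002364500 + j2243209500
Denominator: (j4473)^2 + 784(j4473) + 79135 = -19928594 + j3506832
|N| = √(10002364500² + 2243209500²) ≈ 1.0251e+10, ∠N ≈ 167.36°
|D| = √(19928594² + 3506832²) ≈ 2.0235e+07, ∠D ≈ 170.02°
|H| = 1.0251e+10 / 2.0235e+07 ≈ 506.6
Gain = 20 log₁₀(506.6) ≈ 54.09 dB
∠H = 167.36° − 170.02° = -2.66°

54.1 dB, -2.7°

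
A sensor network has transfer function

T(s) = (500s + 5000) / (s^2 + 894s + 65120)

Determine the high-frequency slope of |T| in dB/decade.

Each pole contributes −20 dB/decade at high frequency; each zero contributes +20 dB/decade.
Net: 1 zero(s) − 2 pole(s) → -20 dB/decade.

-20 dB/decade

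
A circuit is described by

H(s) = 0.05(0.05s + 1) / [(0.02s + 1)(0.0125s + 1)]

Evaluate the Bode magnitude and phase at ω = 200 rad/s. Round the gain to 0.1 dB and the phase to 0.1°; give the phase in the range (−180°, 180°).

At ω = 200 rad/s:
zero (1 + j200·0.05) = 1 + j10 → |·| ≈ 10.05, ∠ ≈ 84.29°
pole (1 + j200·0.02) = 1 + j4 → |·| ≈ 4.1231, ∠ ≈ 75.96°
pole (1 + j200·0.0125) = 1 + j2.5 → |·| ≈ 2.6926, ∠ ≈ 68.20°
|H| = 0.05 · 10.05 / (4.1231 · 2.6926) ≈ 0.045263
Gain = 20 log₁₀(0.045263) ≈ -26.89 dB
∠H = (84.29°) − (75.96° + 68.20°) = -59.87°

-26.9 dB, -59.9°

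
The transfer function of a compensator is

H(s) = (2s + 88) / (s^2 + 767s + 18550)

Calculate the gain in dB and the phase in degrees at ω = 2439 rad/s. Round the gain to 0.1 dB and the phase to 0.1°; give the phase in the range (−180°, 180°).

-62.1 dB, -73.5°

Substitute s = j2439:
Numerator: 2(j2439) + 88 = 88 + j4878
Denominator: (j2439)^2 + 767(j2439) + 18550 = -5930171 + j1870713
|N| = √(88² + 4878²) ≈ 4878.8, ∠N ≈ 88.97°
|D| = √(5930171² + 1870713²) ≈ 6.2182e+06, ∠D ≈ 162.49°
|H| = 4878.8 / 6.2182e+06 ≈ 0.0007846
Gain = 20 log₁₀(0.0007846) ≈ -62.11 dB
∠H = 88.97° − 162.49° = -73.52°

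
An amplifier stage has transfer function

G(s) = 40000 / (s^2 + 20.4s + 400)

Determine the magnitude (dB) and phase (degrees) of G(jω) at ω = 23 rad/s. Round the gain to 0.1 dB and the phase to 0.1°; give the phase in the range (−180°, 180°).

At s = jω = j23:
quadratic: (j23)² + 20.4·j23 + 400 = -129 + j469.2 → |·| ≈ 486.61, ∠ ≈ 105.37°
|G| = 40000 / 486.61 ≈ 82.201
Gain = 20 log₁₀(82.201) ≈ 38.30 dB
∠G = 0.00° − 105.37° = -105.37°

38.3 dB, -105.4°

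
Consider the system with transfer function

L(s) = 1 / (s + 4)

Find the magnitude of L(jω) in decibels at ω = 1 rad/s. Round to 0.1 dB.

Substitute s = j1:
Numerator: 1 = 1 + j0
Denominator: (j1) + 4 = 4 + j1
|N| = √(1² + 0²) ≈ 1, ∠N ≈ 0.00°
|D| = √(4² + 1²) ≈ 4.1231, ∠D ≈ 14.04°
|L| = 1 / 4.1231 ≈ 0.24254
Gain = 20 log₁₀(0.24254) ≈ -12.30 dB

-12.3 dB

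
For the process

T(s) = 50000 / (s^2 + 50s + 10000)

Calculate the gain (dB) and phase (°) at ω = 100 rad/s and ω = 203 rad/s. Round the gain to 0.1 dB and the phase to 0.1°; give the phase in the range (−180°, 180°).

At s = jω = j100:
quadratic: (j100)² + 50·j100 + 10000 = 0 + j5000 → |·| ≈ 5000, ∠ ≈ 90.00°
|T| = 50000 / 5000 ≈ 10
Gain = 20 log₁₀(10) ≈ 20.00 dB
∠T = 0.00° − 90.00° = -90.00°

At s = jω = j203:
quadratic: (j203)² + 50·j203 + 10000 = -31209 + j10150 → |·| ≈ 32818, ∠ ≈ 161.98°
|T| = 50000 / 32818 ≈ 1.5236
Gain = 20 log₁₀(1.5236) ≈ 3.66 dB
∠T = 0.00° − 161.98° = -161.98°

ω = 100: 20.0 dB, -90.0°; ω = 203: 3.7 dB, -162.0°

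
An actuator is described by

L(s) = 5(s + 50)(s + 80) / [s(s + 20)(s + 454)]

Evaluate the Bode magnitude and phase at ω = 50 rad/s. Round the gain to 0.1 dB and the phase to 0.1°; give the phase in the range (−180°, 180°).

At s = jω = j50:
zero (s+50): 50 + j50 → |·| = √(50²+50²) = √5000 ≈ 70.711, ∠ = arctan(50/50) ≈ 45.00°
zero (s+80): 80 + j50 → |·| = √(80²+50²) = √8900 ≈ 94.34, ∠ = arctan(50/80) ≈ 32.01°
pole (s+20): 20 + j50 → |·| = √(20²+50²) = √2900 ≈ 53.852, ∠ = arctan(50/20) ≈ 68.20°
pole (s+454): 454 + j50 → |·| = √(454²+50²) = √208616 ≈ 456.75, ∠ = arctan(50/454) ≈ 6.28°
pole at origin: |s| = 50, ∠ = 90.00° (in denominator)
|L| = 5 · 6670.9 / 1.2298e+06 ≈ 0.027122
Gain = 20 log₁₀(0.027122) ≈ -31.33 dB
∠L = 77.01° − 164.48° = -87.47°

-31.3 dB, -87.5°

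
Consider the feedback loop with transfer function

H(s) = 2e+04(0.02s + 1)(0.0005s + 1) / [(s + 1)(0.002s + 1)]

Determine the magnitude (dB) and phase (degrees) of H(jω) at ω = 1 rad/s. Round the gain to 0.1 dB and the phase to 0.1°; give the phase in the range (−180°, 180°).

83.0 dB, -43.9°

At ω = 1 rad/s:
zero (1 + j1·0.02) = 1 + j0.02 → |·| ≈ 1.0002, ∠ ≈ 1.15°
zero (1 + j1·0.0005) = 1 + j0.0005 → |·| ≈ 1, ∠ ≈ 0.03°
pole (1 + j1·1) = 1 + j1 → |·| ≈ 1.4142, ∠ ≈ 45.00°
pole (1 + j1·0.002) = 1 + j0.002 → |·| ≈ 1, ∠ ≈ 0.11°
|H| = 2e+04 · 1.0002 · 1 / (1.4142 · 1) ≈ 14145
Gain = 20 log₁₀(14145) ≈ 83.01 dB
∠H = (1.15° + 0.03°) − (45.00° + 0.11°) = -43.93°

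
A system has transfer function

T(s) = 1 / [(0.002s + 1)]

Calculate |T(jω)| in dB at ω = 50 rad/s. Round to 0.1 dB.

At ω = 50 rad/s:
pole (1 + j50·0.002) = 1 + j0.1 → |·| ≈ 1.005, ∠ ≈ 5.71°
|T| = 1 · 1 / (1.005) ≈ 0.99502
Gain = 20 log₁₀(0.99502) ≈ -0.04 dB

-0.0 dB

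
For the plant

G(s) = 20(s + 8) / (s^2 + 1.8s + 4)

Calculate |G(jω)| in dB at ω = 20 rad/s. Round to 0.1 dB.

At s = jω = j20:
zero (s+8): 8 + j20 → |·| = √(8²+20²) = √464 ≈ 21.541, ∠ = arctan(20/8) ≈ 68.20°
quadratic: (j20)² + 1.8·j20 + 4 = -396 + j36 → |·| ≈ 397.63, ∠ ≈ 174.81°
|G| = 20 · 21.541 / 397.63 ≈ 1.0835
Gain = 20 log₁₀(1.0835) ≈ 0.70 dB

0.7 dB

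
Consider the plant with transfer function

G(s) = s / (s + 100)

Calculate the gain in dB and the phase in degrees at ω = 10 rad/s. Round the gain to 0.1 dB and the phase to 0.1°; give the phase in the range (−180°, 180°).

At s = jω = j10:
zero at origin: s = j10 → |·| = 10, ∠ = 90.00°
pole (s+100): 100 + j10 → |·| = √(100²+10²) = √10100 ≈ 100.5, ∠ = arctan(10/100) ≈ 5.71°
|G| = 1 · 10 / 100.5 ≈ 0.099502
Gain = 20 log₁₀(0.099502) ≈ -20.04 dB
∠G = 90.00° − 5.71° = 84.29°

-20.0 dB, 84.3°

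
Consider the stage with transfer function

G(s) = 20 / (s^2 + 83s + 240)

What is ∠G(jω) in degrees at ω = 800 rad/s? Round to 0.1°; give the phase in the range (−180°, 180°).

Substitute s = j800:
Numerator: 20 = 20 + j0
Denominator: (j800)^2 + 83(j800) + 240 = -639760 + j66400
|N| = √(20² + 0²) ≈ 20, ∠N ≈ 0.00°
|D| = √(639760² + 66400²) ≈ 6.432e+05, ∠D ≈ 174.07°
∠G = 0.00° − 174.07° = -174.07°

-174.1°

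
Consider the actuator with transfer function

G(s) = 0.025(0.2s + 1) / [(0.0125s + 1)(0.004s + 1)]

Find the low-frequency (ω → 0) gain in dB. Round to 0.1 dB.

G(0) = 0.025 · 1 / 1 = 0.025
20 log₁₀(0.025) ≈ -32.04 dB

-32.0 dB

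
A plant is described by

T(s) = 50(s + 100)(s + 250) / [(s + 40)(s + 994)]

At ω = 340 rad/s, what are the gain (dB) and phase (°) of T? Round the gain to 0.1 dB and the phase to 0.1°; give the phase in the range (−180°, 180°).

26.4 dB, 25.1°

At s = jω = j340:
zero (s+100): 100 + j340 → |·| = √(100²+340²) = √125600 ≈ 354.4, ∠ = arctan(340/100) ≈ 73.61°
zero (s+250): 250 + j340 → |·| = √(250²+340²) = √178100 ≈ 422.02, ∠ = arctan(340/250) ≈ 53.67°
pole (s+40): 40 + j340 → |·| = √(40²+340²) = √117200 ≈ 342.34, ∠ = arctan(340/40) ≈ 83.29°
pole (s+994): 994 + j340 → |·| = √(994²+340²) = √1103636 ≈ 1050.5, ∠ = arctan(340/994) ≈ 18.88°
|T| = 50 · 1.4956e+05 / 3.5963e+05 ≈ 20.794
Gain = 20 log₁₀(20.794) ≈ 26.36 dB
∠T = 127.28° − 102.17° = 25.11°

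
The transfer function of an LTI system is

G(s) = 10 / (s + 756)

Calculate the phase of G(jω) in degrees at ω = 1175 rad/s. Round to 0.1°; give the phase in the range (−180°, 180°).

Substitute s = j1175:
Numerator: 10 = 10 + j0
Denominator: (j1175) + 756 = 756 + j1175
|N| = √(10² + 0²) ≈ 10, ∠N ≈ 0.00°
|D| = √(756² + 1175²) ≈ 1397.2, ∠D ≈ 57.24°
∠G = 0.00° − 57.24° = -57.24°

-57.2°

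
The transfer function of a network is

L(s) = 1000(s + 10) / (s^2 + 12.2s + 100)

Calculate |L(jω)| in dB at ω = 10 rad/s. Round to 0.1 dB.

41.3 dB

At s = jω = j10:
zero (s+10): 10 + j10 → |·| = √(10²+10²) = √200 ≈ 14.142, ∠ = arctan(10/10) ≈ 45.00°
quadratic: (j10)² + 12.2·j10 + 100 = 0 + j122 → |·| ≈ 122, ∠ ≈ 90.00°
|L| = 1000 · 14.142 / 122 ≈ 115.92
Gain = 20 log₁₀(115.92) ≈ 41.28 dB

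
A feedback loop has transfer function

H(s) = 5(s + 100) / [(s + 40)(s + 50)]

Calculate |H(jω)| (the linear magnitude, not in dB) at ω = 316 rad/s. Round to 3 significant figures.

0.0163

At s = jω = j316:
zero (s+100): 100 + j316 → |·| = √(100²+316²) = √109856 ≈ 331.45, ∠ = arctan(316/100) ≈ 72.44°
pole (s+40): 40 + j316 → |·| = √(40²+316²) = √101456 ≈ 318.52, ∠ = arctan(316/40) ≈ 82.79°
pole (s+50): 50 + j316 → |·| = √(50²+316²) = √102356 ≈ 319.93, ∠ = arctan(316/50) ≈ 81.01°
|H| = 5 · 331.45 / 1.019e+05 ≈ 0.016263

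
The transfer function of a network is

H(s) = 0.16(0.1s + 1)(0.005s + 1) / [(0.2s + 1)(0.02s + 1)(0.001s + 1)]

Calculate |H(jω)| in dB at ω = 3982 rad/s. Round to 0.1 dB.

At ω = 3982 rad/s:
zero (1 + j3982·0.1) = 1 + j398.2 → |·| ≈ 398.2, ∠ ≈ 89.86°
zero (1 + j3982·0.005) = 1 + j19.91 → |·| ≈ 19.935, ∠ ≈ 87.12°
pole (1 + j3982·0.2) = 1 + j796.4 → |·| ≈ 796.4, ∠ ≈ 89.93°
pole (1 + j3982·0.02) = 1 + j79.64 → |·| ≈ 79.646, ∠ ≈ 89.28°
pole (1 + j3982·0.001) = 1 + j3.982 → |·| ≈ 4.1056, ∠ ≈ 75.90°
|H| = 0.16 · 398.2 · 19.935 / (796.4 · 79.646 · 4.1056) ≈ 0.0048771
Gain = 20 log₁₀(0.0048771) ≈ -46.24 dB

-46.2 dB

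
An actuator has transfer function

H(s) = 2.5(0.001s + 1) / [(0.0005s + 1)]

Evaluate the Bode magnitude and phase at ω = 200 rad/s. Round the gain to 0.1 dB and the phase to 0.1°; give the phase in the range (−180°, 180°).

At ω = 200 rad/s:
zero (1 + j200·0.001) = 1 + j0.2 → |·| ≈ 1.0198, ∠ ≈ 11.31°
pole (1 + j200·0.0005) = 1 + j0.1 → |·| ≈ 1.005, ∠ ≈ 5.71°
|H| = 2.5 · 1.0198 / (1.005) ≈ 2.5368
Gain = 20 log₁₀(2.5368) ≈ 8.09 dB
∠H = (11.31°) − (5.71°) = 5.60°

8.1 dB, 5.6°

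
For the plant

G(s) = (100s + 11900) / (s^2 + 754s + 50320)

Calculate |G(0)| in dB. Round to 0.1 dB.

G(0) = 11900 / 50320 ≈ 0.23649
20 log₁₀(0.23649) ≈ -12.52 dB

-12.5 dB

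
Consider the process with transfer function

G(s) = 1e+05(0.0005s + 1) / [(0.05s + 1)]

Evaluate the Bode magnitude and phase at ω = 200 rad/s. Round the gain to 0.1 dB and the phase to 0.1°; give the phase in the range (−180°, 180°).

80.0 dB, -78.6°

At ω = 200 rad/s:
zero (1 + j200·0.0005) = 1 + j0.1 → |·| ≈ 1.005, ∠ ≈ 5.71°
pole (1 + j200·0.05) = 1 + j10 → |·| ≈ 10.05, ∠ ≈ 84.29°
|G| = 1e+05 · 1.005 / (10.05) ≈ 10000
Gain = 20 log₁₀(10000) ≈ 80.00 dB
∠G = (5.71°) − (84.29°) = -78.58°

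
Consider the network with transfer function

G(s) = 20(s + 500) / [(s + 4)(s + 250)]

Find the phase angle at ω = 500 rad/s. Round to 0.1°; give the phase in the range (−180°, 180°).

-108.0°

At s = jω = j500:
zero (s+500): 500 + j500 → |·| = √(500²+500²) = √500000 ≈ 707.11, ∠ = arctan(500/500) ≈ 45.00°
pole (s+4): 4 + j500 → |·| = √(4²+500²) = √250016 ≈ 500.02, ∠ = arctan(500/4) ≈ 89.54°
pole (s+250): 250 + j500 → |·| = √(250²+500²) = √312500 ≈ 559.02, ∠ = arctan(500/250) ≈ 63.43°
∠G = 45.00° − 152.97° = -107.97°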